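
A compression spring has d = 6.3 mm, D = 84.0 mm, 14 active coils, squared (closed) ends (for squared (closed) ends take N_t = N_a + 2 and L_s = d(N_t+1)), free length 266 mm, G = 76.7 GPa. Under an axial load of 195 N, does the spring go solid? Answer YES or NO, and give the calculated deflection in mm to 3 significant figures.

NO, δ = 107 mm

k = Gd⁴/(8D³N_a) = (76.7×10³)(6.3⁴)/(8·84.0³·14) = 1.8201 N/mm
N_t = 16; L_s = 6.3·17 = 107.1 mm; δ_solid = L₀ − L_s = 266 − 107.1 = 158.9 mm
δ = F/k = 195/1.8201 = 107.14 mm
δ < δ_solid → spring does not go solid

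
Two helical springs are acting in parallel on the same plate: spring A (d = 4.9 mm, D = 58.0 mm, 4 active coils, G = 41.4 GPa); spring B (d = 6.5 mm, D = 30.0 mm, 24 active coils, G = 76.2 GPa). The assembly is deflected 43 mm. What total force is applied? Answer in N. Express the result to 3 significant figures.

k_A = Gd⁴/(8D³N_a) = (41.4×10³)(4.9⁴)/(8·58.0³·4) = 3.8225 N/mm
k_B = Gd⁴/(8D³N_a) = (76.2×10³)(6.5⁴)/(8·30.0³·24) = 26.239 N/mm
Parallel: k_eq = 3.8225 + 26.239 = 30.061 N/mm
F = k_eq·δ = 30.061·43 = 1292.6 N

1290 N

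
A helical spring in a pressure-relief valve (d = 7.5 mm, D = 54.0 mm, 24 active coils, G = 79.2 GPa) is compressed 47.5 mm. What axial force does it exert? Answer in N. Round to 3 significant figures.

394 N

k = Gd⁴/(8D³N_a) = (79.2×10³)(7.5⁴)/(8·54.0³·24) = 8.2887 N/mm
F = k·δ = 8.2887 × 47.5 = 393.71 N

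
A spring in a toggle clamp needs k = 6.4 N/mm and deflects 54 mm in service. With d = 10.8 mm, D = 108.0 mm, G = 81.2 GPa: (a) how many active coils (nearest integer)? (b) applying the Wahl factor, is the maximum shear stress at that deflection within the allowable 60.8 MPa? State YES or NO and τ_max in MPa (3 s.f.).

(a) 17 coils; (b) NO, τ_max = 87.0 MPa

N_a = Gd⁴/(8D³k) = (81.2×10³)(10.8⁴)/(8·108.0³·6.4) = 17.13 → N_a = 17
Actual rate k = Gd⁴/(8D³·17) = 6.4482 N/mm
Working load F = kδ = 6.4482·54 = 348.2 N
C = 108.0/10.8 = 10.0000; K_W = (4C−1)/(4C−4)+0.615/C = 1.1448
τ_max = K_W·8FD/(πd³) = 1.1448·76.02 = 87.03 MPa
τ_max > 60.8 MPa → exceeds allowable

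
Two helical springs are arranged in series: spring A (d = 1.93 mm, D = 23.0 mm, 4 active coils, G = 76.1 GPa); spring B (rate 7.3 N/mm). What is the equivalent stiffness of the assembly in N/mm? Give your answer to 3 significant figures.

k_A = Gd⁴/(8D³N_a) = (76.1×10³)(1.93⁴)/(8·23.0³·4) = 2.7119 N/mm
Series: 1/k_eq = 1/2.7119 + 1/7.3 = 0.50573; k_eq = 1.9774 N/mm

1.98 N/mm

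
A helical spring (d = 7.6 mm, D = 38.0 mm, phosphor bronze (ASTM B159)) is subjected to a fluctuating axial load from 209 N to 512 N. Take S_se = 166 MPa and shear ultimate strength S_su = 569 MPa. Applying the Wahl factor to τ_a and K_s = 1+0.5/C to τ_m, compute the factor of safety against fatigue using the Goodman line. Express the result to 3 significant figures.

C = D/d = 38.0/7.6 = 5.0000; K_W = (4C−1)/(4C−4)+0.615/C = 1.3105; K_s = 1+0.5/C = 1.1000
F_a = (F_max−F_min)/2 = 151.5 N; F_m = (F_max+F_min)/2 = 360.5 N
τ_a = K_W·8F_aD/(πd³) = 1.3105 × 33.396 = 43.766 MPa
τ_m = K_s·8F_mD/(πd³) = 1.1000 × 79.467 = 87.414 MPa
Goodman: 1/n_f = τ_a/S_se + τ_m/S_su = 43.766/166 + 87.414/569 = 0.26365 + 0.15363 = 0.41728
n_f = 1/0.41728 = 2.396

2.40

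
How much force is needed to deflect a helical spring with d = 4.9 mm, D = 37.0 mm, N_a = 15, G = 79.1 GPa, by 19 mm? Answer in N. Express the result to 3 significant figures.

k = Gd⁴/(8D³N_a) = (79.1×10³)(4.9⁴)/(8·37.0³·15) = 7.502 N/mm
F = k·δ = 7.502 × 19 = 142.54 N

143 N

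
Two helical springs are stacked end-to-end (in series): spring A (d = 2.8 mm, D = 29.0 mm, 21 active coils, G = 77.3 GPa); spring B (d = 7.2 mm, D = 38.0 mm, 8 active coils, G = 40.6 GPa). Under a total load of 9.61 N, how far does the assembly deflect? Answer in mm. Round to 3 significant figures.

8.60 mm

k_A = Gd⁴/(8D³N_a) = (77.3×10³)(2.8⁴)/(8·29.0³·21) = 1.1596 N/mm
k_B = Gd⁴/(8D³N_a) = (40.6×10³)(7.2⁴)/(8·38.0³·8) = 31.069 N/mm
Series: 1/k_eq = 1/1.1596 + 1/31.069 = 0.89455; k_eq = 1.1179 N/mm
δ = F/k_eq = 9.61/1.1179 = 8.5967 mm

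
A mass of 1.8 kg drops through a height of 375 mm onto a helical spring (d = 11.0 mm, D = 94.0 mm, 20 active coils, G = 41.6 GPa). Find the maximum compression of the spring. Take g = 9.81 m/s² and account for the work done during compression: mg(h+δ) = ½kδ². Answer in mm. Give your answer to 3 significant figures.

57.7 mm

k = Gd⁴/(8D³N_a) = (41.6×10³)(11.0⁴)/(8·94.0³·20) = 4.5831 N/mm
W = mg = 1.8 × 9.81 = 17.658 N
½kδ² − Wδ − Wh = 0 → δ = (W + √(W² + 2kWh))/k
δ = (17.658 + √(311.8 + 60696.5))/4.5831 = (17.658 + 247)/4.5831 = 57.746 mm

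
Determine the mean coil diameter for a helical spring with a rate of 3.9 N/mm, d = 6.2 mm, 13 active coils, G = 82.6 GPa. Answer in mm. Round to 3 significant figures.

D = (Gd⁴/(8N_a·k))^(1/3) = (82.6×10³·6.2⁴/(8·13·3.9))^(1/3)
  = (300918)^(1/3) = 67.0115 mm

67.0 mm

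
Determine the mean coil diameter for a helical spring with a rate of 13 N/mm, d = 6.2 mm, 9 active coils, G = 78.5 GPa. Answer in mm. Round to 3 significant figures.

49.9 mm

D = (Gd⁴/(8N_a·k))^(1/3) = (78.5×10³·6.2⁴/(8·9·13))^(1/3)
  = (123925)^(1/3) = 49.8563 mm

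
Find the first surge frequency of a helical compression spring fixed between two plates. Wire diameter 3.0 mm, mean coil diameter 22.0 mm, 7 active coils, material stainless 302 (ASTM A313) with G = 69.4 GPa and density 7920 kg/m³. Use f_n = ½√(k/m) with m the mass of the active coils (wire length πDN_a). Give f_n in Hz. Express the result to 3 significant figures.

k = Gd⁴/(8D³N_a) = (69.4×10³)(3.0⁴)/(8·22.0³·7) = 9.4273 N/mm = 9427.3 N/m
Wire length L = πDN_a = π·22.0·7 = 483.81 mm
m = ρ·(πd²/4)·L = 7920 × 7.0686×10⁻⁶ m² × 0.48381 m = 0.027085 kg
f_n = ½√(k/m) = 0.5·√(9427.3/0.027085) = 0.5·√(3.4806e+05) = 294.99 Hz

295 Hz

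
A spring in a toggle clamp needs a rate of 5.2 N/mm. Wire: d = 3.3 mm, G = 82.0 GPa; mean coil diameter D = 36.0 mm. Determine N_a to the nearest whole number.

N_a = Gd⁴/(8D³k) = (82.0×10³ × 3.3⁴)/(8 × 36.0³ × 5.2)
    = 9.72455e+06 / 1.94089e+06 = 5.01 → 5 coils

5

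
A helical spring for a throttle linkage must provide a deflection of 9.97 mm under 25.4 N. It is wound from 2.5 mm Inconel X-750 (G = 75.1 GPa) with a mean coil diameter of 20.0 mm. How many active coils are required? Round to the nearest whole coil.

Required rate k = F/δ = 25.4/9.97 = 2.5476 N/mm
N_a = Gd⁴/(8D³k) = (75.1×10³ × 2.5⁴)/(8 × 20.0³ × 2.5476)
    = 2.93359e+06 / 163049 = 17.99 → 18 coils

18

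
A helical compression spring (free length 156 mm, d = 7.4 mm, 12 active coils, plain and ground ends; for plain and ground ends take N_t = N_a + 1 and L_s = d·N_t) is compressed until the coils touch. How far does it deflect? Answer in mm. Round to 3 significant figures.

N_t = 13; L_s = 7.4·13 = 96.2 mm
δ_solid = L₀ − L_s = 156 − 96.2 = 59.8 mm

59.8 mm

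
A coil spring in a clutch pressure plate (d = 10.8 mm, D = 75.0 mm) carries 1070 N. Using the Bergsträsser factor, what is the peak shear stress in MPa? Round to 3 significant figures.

Spring index C = D/d = 75.0/10.8 = 6.9444
K_B = (4C+2)/(4C−3) = 29.778/24.778 = 1.2018
τ₀ = 8FD/(πd³) = 8·1070·75.0/(π·10.8³) = 642000/3957.5 = 162.22 MPa
τ_max = K·τ₀ = 1.2018 × 162.22 = 194.96 MPa

195 MPa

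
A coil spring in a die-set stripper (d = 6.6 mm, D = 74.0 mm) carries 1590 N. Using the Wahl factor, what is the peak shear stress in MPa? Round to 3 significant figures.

Spring index C = D/d = 74.0/6.6 = 11.2121
K_W = (4C−1)/(4C−4) + 0.615/C = 43.848/40.848 + 0.0549 = 1.1283
τ₀ = 8FD/(πd³) = 8·1590·74.0/(π·6.6³) = 941280/903.2 = 1042.2 MPa
τ_max = K·τ₀ = 1.1283 × 1042.2 = 1175.9 MPa

1180 MPa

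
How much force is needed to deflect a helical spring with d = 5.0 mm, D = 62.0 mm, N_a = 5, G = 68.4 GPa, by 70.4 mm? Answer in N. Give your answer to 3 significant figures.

316 N

k = Gd⁴/(8D³N_a) = (68.4×10³)(5.0⁴)/(8·62.0³·5) = 4.4844 N/mm
F = k·δ = 4.4844 × 70.4 = 315.7 N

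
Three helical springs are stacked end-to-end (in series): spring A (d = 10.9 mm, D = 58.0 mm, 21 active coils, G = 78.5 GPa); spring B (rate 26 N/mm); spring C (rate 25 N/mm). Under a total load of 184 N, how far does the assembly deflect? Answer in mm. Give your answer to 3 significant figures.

k_A = Gd⁴/(8D³N_a) = (78.5×10³)(10.9⁴)/(8·58.0³·21) = 33.805 N/mm
Series: 1/k_eq = 1/33.805 + 1/26 + 1/25 = 0.10804; k_eq = 9.2556 N/mm
δ = F/k_eq = 184/9.2556 = 19.88 mm

19.9 mm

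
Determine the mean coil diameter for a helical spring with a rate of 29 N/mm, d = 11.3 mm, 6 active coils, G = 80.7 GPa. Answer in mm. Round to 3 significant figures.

98.1 mm

D = (Gd⁴/(8N_a·k))^(1/3) = (80.7×10³·11.3⁴/(8·6·29))^(1/3)
  = (945253)^(1/3) = 98.1407 mm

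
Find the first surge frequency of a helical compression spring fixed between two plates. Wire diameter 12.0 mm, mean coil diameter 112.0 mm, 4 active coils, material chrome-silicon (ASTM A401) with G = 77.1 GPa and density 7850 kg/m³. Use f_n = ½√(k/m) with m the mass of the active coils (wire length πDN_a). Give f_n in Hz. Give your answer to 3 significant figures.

k = Gd⁴/(8D³N_a) = (77.1×10³)(12.0⁴)/(8·112.0³·4) = 35.561 N/mm = 35561 N/m
Wire length L = πDN_a = π·112.0·4 = 1407.4 mm
m = ρ·(πd²/4)·L = 7850 × 113.1×10⁻⁶ m² × 1.4074 m = 1.2495 kg
f_n = ½√(k/m) = 0.5·√(35561/1.2495) = 0.5·√(28459) = 84.35 Hz

84.3 Hz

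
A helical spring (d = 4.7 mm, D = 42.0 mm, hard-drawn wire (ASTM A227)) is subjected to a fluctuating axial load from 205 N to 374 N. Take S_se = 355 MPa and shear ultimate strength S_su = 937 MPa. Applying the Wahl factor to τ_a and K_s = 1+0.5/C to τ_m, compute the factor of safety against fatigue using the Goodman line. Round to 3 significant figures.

1.61

C = D/d = 42.0/4.7 = 8.9362; K_W = (4C−1)/(4C−4)+0.615/C = 1.1633; K_s = 1+0.5/C = 1.0560
F_a = (F_max−F_min)/2 = 84.5 N; F_m = (F_max+F_min)/2 = 289.5 N
τ_a = K_W·8F_aD/(πd³) = 1.1633 × 87.047 = 101.26 MPa
τ_m = K_s·8F_mD/(πd³) = 1.0560 × 298.23 = 314.91 MPa
Goodman: 1/n_f = τ_a/S_se + τ_m/S_su = 101.26/355 + 314.91/937 = 0.28525 + 0.33609 = 0.62133
n_f = 1/0.62133 = 1.609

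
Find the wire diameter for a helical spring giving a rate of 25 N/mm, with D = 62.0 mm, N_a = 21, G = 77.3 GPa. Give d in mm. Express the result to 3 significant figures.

10.7 mm

d = (8D³N_a·k / G)^(1/4) = (8·62.0³·21·25 / (77.3×10³))^0.25
  = (12949)^0.25 = 10.6675 mm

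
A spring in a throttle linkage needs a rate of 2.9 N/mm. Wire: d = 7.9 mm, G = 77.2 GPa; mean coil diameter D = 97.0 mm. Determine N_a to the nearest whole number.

N_a = Gd⁴/(8D³k) = (77.2×10³ × 7.9⁴)/(8 × 97.0³ × 2.9)
    = 3.00695e+08 / 2.1174e+07 = 14.2 → 14 coils

14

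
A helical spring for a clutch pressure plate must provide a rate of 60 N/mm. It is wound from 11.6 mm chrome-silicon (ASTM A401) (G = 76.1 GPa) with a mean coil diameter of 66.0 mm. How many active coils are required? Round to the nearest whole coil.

10

N_a = Gd⁴/(8D³k) = (76.1×10³ × 11.6⁴)/(8 × 66.0³ × 60)
    = 1.3779e+09 / 1.37998e+08 = 9.985 → 10 coils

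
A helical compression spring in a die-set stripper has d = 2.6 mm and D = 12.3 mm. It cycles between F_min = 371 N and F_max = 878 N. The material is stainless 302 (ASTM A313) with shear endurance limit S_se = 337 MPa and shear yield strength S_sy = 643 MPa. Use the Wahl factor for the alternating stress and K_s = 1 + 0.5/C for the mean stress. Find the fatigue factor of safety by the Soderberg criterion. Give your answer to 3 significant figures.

0.270

C = D/d = 12.3/2.6 = 4.7308; K_W = (4C−1)/(4C−4)+0.615/C = 1.3310; K_s = 1+0.5/C = 1.1057
F_a = (F_max−F_min)/2 = 253.5 N; F_m = (F_max+F_min)/2 = 624.5 N
τ_a = K_W·8F_aD/(πd³) = 1.3310 × 451.76 = 601.3 MPa
τ_m = K_s·8F_mD/(πd³) = 1.1057 × 1112.9 = 1230.5 MPa
Soderberg: 1/n_f = τ_a/S_se + τ_m/S_sy = 601.3/337 + 1230.5/643 = 1.78427 + 1.91373 = 3.698
n_f = 1/3.698 = 0.2704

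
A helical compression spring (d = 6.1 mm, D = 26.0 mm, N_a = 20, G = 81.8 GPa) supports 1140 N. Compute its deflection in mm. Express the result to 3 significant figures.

28.3 mm

k = Gd⁴/(8D³N_a) = (81.8×10³)(6.1⁴)/(8·26.0³·20) = 40.275 N/mm
δ = F/k = 1140 / 40.275 = 28.306 mm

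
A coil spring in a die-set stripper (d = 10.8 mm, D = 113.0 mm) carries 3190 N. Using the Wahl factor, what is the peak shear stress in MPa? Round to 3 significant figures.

829 MPa

Spring index C = D/d = 113.0/10.8 = 10.4630
K_W = (4C−1)/(4C−4) + 0.615/C = 40.852/37.852 + 0.0588 = 1.1380
τ₀ = 8FD/(πd³) = 8·3190·113.0/(π·10.8³) = 2.88376e+06/3957.5 = 728.68 MPa
τ_max = K·τ₀ = 1.1380 × 728.68 = 829.27 MPa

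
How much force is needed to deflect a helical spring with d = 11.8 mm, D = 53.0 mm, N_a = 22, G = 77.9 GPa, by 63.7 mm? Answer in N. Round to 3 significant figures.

k = Gd⁴/(8D³N_a) = (77.9×10³)(11.8⁴)/(8·53.0³·22) = 57.64 N/mm
F = k·δ = 57.64 × 63.7 = 3671.7 N

3670 N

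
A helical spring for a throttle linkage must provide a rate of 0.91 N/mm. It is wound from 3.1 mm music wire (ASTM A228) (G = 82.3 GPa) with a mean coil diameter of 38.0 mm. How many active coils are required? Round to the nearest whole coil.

N_a = Gd⁴/(8D³k) = (82.3×10³ × 3.1⁴)/(8 × 38.0³ × 0.91)
    = 7.60058e+06 / 399468 = 19.03 → 19 coils

19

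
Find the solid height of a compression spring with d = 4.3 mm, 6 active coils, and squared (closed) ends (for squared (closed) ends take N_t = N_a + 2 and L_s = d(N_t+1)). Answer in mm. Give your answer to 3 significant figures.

38.7 mm

squared (closed) ends: N_t = N_a + 2 = 6 + 2 = 8
L_s = d·(N_t+1) = 4.3 × 9 = 38.7 mm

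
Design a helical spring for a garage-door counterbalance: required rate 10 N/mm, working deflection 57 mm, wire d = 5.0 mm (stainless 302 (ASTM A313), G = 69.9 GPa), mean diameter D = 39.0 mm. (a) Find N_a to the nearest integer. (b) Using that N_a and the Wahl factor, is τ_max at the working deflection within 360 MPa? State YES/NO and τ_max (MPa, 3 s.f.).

N_a = Gd⁴/(8D³k) = (69.9×10³)(5.0⁴)/(8·39.0³·10) = 9.206 → N_a = 9
Actual rate k = Gd⁴/(8D³·9) = 10.229 N/mm
Working load F = kδ = 10.229·57 = 583.05 N
C = 39.0/5.0 = 7.8000; K_W = (4C−1)/(4C−4)+0.615/C = 1.1891
τ_max = K_W·8FD/(πd³) = 1.1891·463.23 = 550.85 MPa
τ_max > 360 MPa → exceeds allowable

(a) 9 coils; (b) NO, τ_max = 551 MPa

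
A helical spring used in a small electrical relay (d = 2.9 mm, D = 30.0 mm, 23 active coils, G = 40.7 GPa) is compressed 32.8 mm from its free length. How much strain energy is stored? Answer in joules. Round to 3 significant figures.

0.312 J

k = Gd⁴/(8D³N_a) = (40.7×10³)(2.9⁴)/(8·30.0³·23) = 0.57944 N/mm
U = ½kδ² = 0.5 × 0.57944 × 32.8² = 311.69 N·mm = 0.31169 J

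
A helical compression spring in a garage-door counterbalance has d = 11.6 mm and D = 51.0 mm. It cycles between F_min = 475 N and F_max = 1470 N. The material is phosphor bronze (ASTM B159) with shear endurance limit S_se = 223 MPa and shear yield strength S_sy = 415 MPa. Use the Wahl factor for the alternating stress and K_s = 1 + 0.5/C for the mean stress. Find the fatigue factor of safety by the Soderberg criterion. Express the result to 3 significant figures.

C = D/d = 51.0/11.6 = 4.3966; K_W = (4C−1)/(4C−4)+0.615/C = 1.3607; K_s = 1+0.5/C = 1.1137
F_a = (F_max−F_min)/2 = 497.5 N; F_m = (F_max+F_min)/2 = 972.5 N
τ_a = K_W·8F_aD/(πd³) = 1.3607 × 41.393 = 56.324 MPa
τ_m = K_s·8F_mD/(πd³) = 1.1137 × 80.914 = 90.116 MPa
Soderberg: 1/n_f = τ_a/S_se + τ_m/S_sy = 56.324/223 + 90.116/415 = 0.25257 + 0.21715 = 0.46972
n_f = 1/0.46972 = 2.129

2.13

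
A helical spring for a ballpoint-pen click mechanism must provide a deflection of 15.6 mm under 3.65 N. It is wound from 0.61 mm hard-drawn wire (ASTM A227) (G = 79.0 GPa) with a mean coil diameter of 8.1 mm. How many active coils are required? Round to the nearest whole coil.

Required rate k = F/δ = 3.65/15.6 = 0.23397 N/mm
N_a = Gd⁴/(8D³k) = (79.0×10³ × 0.61⁴)/(8 × 8.1³ × 0.23397)
    = 10938.2 / 994.749 = 11 → 11 coils

11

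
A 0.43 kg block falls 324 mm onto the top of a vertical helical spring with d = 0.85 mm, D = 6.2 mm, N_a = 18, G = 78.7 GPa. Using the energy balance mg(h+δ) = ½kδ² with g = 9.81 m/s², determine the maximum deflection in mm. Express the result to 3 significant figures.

51.4 mm

k = Gd⁴/(8D³N_a) = (78.7×10³)(0.85⁴)/(8·6.2³·18) = 1.1971 N/mm
W = mg = 0.43 × 9.81 = 4.2183 N
½kδ² − Wδ − Wh = 0 → δ = (W + √(W² + 2kWh))/k
δ = (4.2183 + √(17.794 + 3272.09))/1.1971 = (4.2183 + 57.358)/1.1971 = 51.44 mm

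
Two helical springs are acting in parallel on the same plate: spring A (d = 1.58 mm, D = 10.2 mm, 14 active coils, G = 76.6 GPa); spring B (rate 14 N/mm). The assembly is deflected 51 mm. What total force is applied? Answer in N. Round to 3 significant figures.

k_A = Gd⁴/(8D³N_a) = (76.6×10³)(1.58⁴)/(8·10.2³·14) = 4.0164 N/mm
Parallel: k_eq = 4.0164 + 14 = 18.016 N/mm
F = k_eq·δ = 18.016·51 = 918.84 N

919 N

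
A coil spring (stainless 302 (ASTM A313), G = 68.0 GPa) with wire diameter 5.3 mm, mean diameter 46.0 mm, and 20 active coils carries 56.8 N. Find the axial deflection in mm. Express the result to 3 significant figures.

k = Gd⁴/(8D³N_a) = (68.0×10³)(5.3⁴)/(8·46.0³·20) = 3.4452 N/mm
δ = F/k = 56.8 / 3.4452 = 16.487 mm

16.5 mm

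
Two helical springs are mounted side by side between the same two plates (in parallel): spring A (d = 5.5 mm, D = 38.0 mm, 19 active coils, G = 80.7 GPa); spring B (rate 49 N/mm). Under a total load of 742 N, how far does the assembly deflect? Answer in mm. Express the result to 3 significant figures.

12.8 mm

k_A = Gd⁴/(8D³N_a) = (80.7×10³)(5.5⁴)/(8·38.0³·19) = 8.8538 N/mm
Parallel: k_eq = 8.8538 + 49 = 57.854 N/mm
δ = F/k_eq = 742/57.854 = 12.825 mm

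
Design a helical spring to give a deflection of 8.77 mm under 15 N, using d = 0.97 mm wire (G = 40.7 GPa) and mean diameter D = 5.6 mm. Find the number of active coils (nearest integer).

15

Required rate k = F/δ = 15/8.77 = 1.7104 N/mm
N_a = Gd⁴/(8D³k) = (40.7×10³ × 0.97⁴)/(8 × 5.6³ × 1.7104)
    = 36031.4 / 2402.96 = 14.99 → 15 coils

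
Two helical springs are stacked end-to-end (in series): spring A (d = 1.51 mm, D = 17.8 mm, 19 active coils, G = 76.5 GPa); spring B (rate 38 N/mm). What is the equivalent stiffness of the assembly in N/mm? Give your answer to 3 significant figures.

k_A = Gd⁴/(8D³N_a) = (76.5×10³)(1.51⁴)/(8·17.8³·19) = 0.46394 N/mm
Series: 1/k_eq = 1/0.46394 + 1/38 = 2.1817; k_eq = 0.45835 N/mm

0.458 N/mm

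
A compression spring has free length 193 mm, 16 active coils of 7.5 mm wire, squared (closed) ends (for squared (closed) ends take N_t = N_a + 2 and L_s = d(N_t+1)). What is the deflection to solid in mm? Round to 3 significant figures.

50.5 mm

N_t = 18; L_s = 7.5·19 = 142.5 mm
δ_solid = L₀ − L_s = 193 − 142.5 = 50.5 mm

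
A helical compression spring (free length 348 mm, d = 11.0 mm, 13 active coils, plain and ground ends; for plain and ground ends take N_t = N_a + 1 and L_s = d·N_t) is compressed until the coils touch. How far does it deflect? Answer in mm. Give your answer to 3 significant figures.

194 mm

N_t = 14; L_s = 11.0·14 = 154 mm
δ_solid = L₀ − L_s = 348 − 154 = 194 mm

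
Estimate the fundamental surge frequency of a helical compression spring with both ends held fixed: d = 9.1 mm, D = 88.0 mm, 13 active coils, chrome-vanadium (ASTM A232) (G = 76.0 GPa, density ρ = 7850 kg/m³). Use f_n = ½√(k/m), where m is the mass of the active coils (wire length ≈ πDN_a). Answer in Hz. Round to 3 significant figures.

31.7 Hz

k = Gd⁴/(8D³N_a) = (76.0×10³)(9.1⁴)/(8·88.0³·13) = 7.3536 N/mm = 7353.6 N/m
Wire length L = πDN_a = π·88.0·13 = 3594 mm
m = ρ·(πd²/4)·L = 7850 × 65.039×10⁻⁶ m² × 3.594 m = 1.8349 kg
f_n = ½√(k/m) = 0.5·√(7353.6/1.8349) = 0.5·√(4007.6) = 31.653 Hz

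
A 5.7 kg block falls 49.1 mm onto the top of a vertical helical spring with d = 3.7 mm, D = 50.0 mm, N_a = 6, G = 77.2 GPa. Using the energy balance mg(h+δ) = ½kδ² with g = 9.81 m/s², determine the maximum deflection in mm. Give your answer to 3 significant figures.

k = Gd⁴/(8D³N_a) = (77.2×10³)(3.7⁴)/(8·50.0³·6) = 2.4114 N/mm
W = mg = 5.7 × 9.81 = 55.917 N
½kδ² − Wδ − Wh = 0 → δ = (W + √(W² + 2kWh))/k
δ = (55.917 + √(3126.7 + 13241.2))/2.4114 = (55.917 + 127.94)/2.4114 = 76.243 mm

76.2 mm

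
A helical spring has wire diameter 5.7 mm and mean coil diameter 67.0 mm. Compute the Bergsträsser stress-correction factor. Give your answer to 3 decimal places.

C = D/d = 67.0/5.7 = 11.7544
K_B = (4C+2)/(4C−3) = 49.018/44.018 = 1.1136

1.114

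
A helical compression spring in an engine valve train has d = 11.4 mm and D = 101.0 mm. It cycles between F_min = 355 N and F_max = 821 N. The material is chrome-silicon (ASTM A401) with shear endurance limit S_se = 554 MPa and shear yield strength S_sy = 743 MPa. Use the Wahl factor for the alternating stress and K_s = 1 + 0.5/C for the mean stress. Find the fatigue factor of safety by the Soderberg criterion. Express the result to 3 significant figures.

4.34

C = D/d = 101.0/11.4 = 8.8596; K_W = (4C−1)/(4C−4)+0.615/C = 1.1648; K_s = 1+0.5/C = 1.0564
F_a = (F_max−F_min)/2 = 233 N; F_m = (F_max+F_min)/2 = 588 N
τ_a = K_W·8F_aD/(πd³) = 1.1648 × 40.449 = 47.116 MPa
τ_m = K_s·8F_mD/(πd³) = 1.0564 × 102.08 = 107.84 MPa
Soderberg: 1/n_f = τ_a/S_se + τ_m/S_sy = 47.116/554 + 107.84/743 = 0.08505 + 0.14514 = 0.23018
n_f = 1/0.23018 = 4.344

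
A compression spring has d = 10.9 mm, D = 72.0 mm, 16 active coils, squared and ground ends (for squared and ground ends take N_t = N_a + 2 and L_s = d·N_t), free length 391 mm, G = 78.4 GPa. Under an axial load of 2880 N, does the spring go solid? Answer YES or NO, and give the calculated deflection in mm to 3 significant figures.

k = Gd⁴/(8D³N_a) = (78.4×10³)(10.9⁴)/(8·72.0³·16) = 23.164 N/mm
N_t = 18; L_s = 10.9·18 = 196.2 mm; δ_solid = L₀ − L_s = 391 − 196.2 = 194.8 mm
δ = F/k = 2880/23.164 = 124.33 mm
δ < δ_solid → spring does not go solid

NO, δ = 124 mm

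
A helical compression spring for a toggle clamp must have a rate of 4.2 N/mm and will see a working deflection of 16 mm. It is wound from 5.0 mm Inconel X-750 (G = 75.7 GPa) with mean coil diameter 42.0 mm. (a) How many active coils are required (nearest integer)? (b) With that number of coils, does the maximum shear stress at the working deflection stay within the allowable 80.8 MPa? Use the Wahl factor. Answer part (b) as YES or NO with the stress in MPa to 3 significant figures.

(a) 19 coils; (b) YES, τ_max = 67.6 MPa

N_a = Gd⁴/(8D³k) = (75.7×10³)(5.0⁴)/(8·42.0³·4.2) = 19.01 → N_a = 19
Actual rate k = Gd⁴/(8D³·19) = 4.2013 N/mm
Working load F = kδ = 4.2013·16 = 67.221 N
C = 42.0/5.0 = 8.4000; K_W = (4C−1)/(4C−4)+0.615/C = 1.1746
τ_max = K_W·8FD/(πd³) = 1.1746·57.515 = 67.556 MPa
τ_max ≤ 80.8 MPa → acceptable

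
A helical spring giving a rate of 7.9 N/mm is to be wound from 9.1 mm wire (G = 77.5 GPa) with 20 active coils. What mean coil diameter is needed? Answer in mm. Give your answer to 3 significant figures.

D = (Gd⁴/(8N_a·k))^(1/3) = (77.5×10³·9.1⁴/(8·20·7.9))^(1/3)
  = (420456)^(1/3) = 74.9158 mm

74.9 mm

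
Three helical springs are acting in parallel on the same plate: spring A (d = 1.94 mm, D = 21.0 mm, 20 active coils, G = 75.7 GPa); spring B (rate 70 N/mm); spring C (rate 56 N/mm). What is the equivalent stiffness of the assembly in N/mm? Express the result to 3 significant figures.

k_A = Gd⁴/(8D³N_a) = (75.7×10³)(1.94⁴)/(8·21.0³·20) = 0.72364 N/mm
Parallel: k_eq = 0.72364 + 70 + 56 = 126.72 N/mm

127 N/mm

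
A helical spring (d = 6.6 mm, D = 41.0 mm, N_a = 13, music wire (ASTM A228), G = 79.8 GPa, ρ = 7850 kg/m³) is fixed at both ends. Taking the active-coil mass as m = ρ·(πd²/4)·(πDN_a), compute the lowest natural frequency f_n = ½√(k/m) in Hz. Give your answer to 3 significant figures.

k = Gd⁴/(8D³N_a) = (79.8×10³)(6.6⁴)/(8·41.0³·13) = 21.125 N/mm = 21125 N/m
Wire length L = πDN_a = π·41.0·13 = 1674.5 mm
m = ρ·(πd²/4)·L = 7850 × 34.212×10⁻⁶ m² × 1.6745 m = 0.4497 kg
f_n = ½√(k/m) = 0.5·√(21125/0.4497) = 0.5·√(46975) = 108.37 Hz

108 Hz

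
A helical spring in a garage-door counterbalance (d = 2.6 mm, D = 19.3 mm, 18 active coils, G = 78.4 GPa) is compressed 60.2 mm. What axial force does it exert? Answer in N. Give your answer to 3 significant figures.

208 N

k = Gd⁴/(8D³N_a) = (78.4×10³)(2.6⁴)/(8·19.3³·18) = 3.4608 N/mm
F = k·δ = 3.4608 × 60.2 = 208.34 N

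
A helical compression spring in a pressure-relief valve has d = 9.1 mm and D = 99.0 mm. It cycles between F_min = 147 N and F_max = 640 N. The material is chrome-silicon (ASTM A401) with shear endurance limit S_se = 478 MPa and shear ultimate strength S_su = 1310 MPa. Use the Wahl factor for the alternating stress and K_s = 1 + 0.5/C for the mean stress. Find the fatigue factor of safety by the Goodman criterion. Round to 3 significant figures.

C = D/d = 99.0/9.1 = 10.8791; K_W = (4C−1)/(4C−4)+0.615/C = 1.1324; K_s = 1+0.5/C = 1.0460
F_a = (F_max−F_min)/2 = 246.5 N; F_m = (F_max+F_min)/2 = 393.5 N
τ_a = K_W·8F_aD/(πd³) = 1.1324 × 82.465 = 93.387 MPa
τ_m = K_s·8F_mD/(πd³) = 1.0460 × 131.64 = 137.69 MPa
Goodman: 1/n_f = τ_a/S_se + τ_m/S_su = 93.387/478 + 137.69/1310 = 0.19537 + 0.10511 = 0.30048
n_f = 1/0.30048 = 3.328

3.33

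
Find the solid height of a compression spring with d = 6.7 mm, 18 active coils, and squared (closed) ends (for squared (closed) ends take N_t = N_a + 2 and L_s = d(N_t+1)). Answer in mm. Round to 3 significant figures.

141 mm

squared (closed) ends: N_t = N_a + 2 = 18 + 2 = 20
L_s = d·(N_t+1) = 6.7 × 21 = 140.7 mm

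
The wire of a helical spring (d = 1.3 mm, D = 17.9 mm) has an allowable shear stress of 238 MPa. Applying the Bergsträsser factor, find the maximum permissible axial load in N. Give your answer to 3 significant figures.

10.5 N

C = D/d = 17.9/1.3 = 13.7692
K_B = (4C+2)/(4C−3) = 57.077/52.077 = 1.0960
τ_max = K·8FD/(πd³) → F_max = τ_allow·πd³/(8DK)
F_max = 238·π·1.3³/(8·17.9·1.0960) = 1642.7/156.95 = 10.466 N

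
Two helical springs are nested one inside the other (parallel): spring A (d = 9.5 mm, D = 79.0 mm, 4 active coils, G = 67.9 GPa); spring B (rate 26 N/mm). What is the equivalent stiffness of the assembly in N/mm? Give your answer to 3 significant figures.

k_A = Gd⁴/(8D³N_a) = (67.9×10³)(9.5⁴)/(8·79.0³·4) = 35.054 N/mm
Parallel: k_eq = 35.054 + 26 = 61.054 N/mm

61.1 N/mm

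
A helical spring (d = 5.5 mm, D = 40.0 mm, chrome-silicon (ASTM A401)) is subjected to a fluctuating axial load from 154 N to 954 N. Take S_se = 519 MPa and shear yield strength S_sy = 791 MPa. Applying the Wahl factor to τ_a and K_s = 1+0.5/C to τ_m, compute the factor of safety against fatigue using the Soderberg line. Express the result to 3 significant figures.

C = D/d = 40.0/5.5 = 7.2727; K_W = (4C−1)/(4C−4)+0.615/C = 1.2041; K_s = 1+0.5/C = 1.0688
F_a = (F_max−F_min)/2 = 400 N; F_m = (F_max+F_min)/2 = 554 N
τ_a = K_W·8F_aD/(πd³) = 1.2041 × 244.89 = 294.88 MPa
τ_m = K_s·8F_mD/(πd³) = 1.0688 × 339.17 = 362.49 MPa
Soderberg: 1/n_f = τ_a/S_se + τ_m/S_sy = 294.88/519 + 362.49/791 = 0.56817 + 0.45827 = 1.0264
n_f = 1/1.0264 = 0.9742

0.974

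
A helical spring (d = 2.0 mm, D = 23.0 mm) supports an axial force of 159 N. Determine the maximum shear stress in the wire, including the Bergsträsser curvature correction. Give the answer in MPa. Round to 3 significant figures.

1300 MPa

Spring index C = D/d = 23.0/2.0 = 11.5000
K_B = (4C+2)/(4C−3) = 48.000/43.000 = 1.1163
τ₀ = 8FD/(πd³) = 8·159·23.0/(π·2.0³) = 29256/25.133 = 1164.1 MPa
τ_max = K·τ₀ = 1.1163 × 1164.1 = 1299.4 MPa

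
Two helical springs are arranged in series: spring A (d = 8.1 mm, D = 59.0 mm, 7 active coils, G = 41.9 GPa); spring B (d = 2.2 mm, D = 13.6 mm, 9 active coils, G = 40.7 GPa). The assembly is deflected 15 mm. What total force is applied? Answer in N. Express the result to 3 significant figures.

k_A = Gd⁴/(8D³N_a) = (41.9×10³)(8.1⁴)/(8·59.0³·7) = 15.682 N/mm
k_B = Gd⁴/(8D³N_a) = (40.7×10³)(2.2⁴)/(8·13.6³·9) = 5.2642 N/mm
Series: 1/k_eq = 1/15.682 + 1/5.2642 = 0.25373; k_eq = 3.9412 N/mm
F = k_eq·δ = 3.9412·15 = 59.119 N

59.1 N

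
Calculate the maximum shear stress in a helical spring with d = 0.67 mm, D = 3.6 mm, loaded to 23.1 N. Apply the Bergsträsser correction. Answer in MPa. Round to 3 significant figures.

894 MPa

Spring index C = D/d = 3.6/0.67 = 5.3731
K_B = (4C+2)/(4C−3) = 23.493/18.493 = 1.2704
τ₀ = 8FD/(πd³) = 8·23.1·3.6/(π·0.67³) = 665.28/0.94487 = 704.09 MPa
τ_max = K·τ₀ = 1.2704 × 704.09 = 894.47 MPa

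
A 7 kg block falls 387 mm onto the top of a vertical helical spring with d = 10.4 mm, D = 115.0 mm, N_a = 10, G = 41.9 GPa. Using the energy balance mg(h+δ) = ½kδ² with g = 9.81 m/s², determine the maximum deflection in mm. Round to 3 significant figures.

k = Gd⁴/(8D³N_a) = (41.9×10³)(10.4⁴)/(8·115.0³·10) = 4.0287 N/mm
W = mg = 7 × 9.81 = 68.67 N
½kδ² − Wδ − Wh = 0 → δ = (W + √(W² + 2kWh))/k
δ = (68.67 + √(4715.6 + 214127))/4.0287 = (68.67 + 467.81)/4.0287 = 133.16 mm

133 mm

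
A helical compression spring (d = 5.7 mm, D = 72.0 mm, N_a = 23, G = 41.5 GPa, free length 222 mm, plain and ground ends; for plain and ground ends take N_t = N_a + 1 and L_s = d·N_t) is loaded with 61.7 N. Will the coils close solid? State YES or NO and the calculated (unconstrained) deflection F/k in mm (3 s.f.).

YES, δ = 96.7 mm

k = Gd⁴/(8D³N_a) = (41.5×10³)(5.7⁴)/(8·72.0³·23) = 0.63787 N/mm
N_t = 24; L_s = 5.7·24 = 136.8 mm; δ_solid = L₀ − L_s = 222 − 136.8 = 85.2 mm
δ = F/k = 61.7/0.63787 = 96.728 mm
δ ≥ δ_solid → spring goes solid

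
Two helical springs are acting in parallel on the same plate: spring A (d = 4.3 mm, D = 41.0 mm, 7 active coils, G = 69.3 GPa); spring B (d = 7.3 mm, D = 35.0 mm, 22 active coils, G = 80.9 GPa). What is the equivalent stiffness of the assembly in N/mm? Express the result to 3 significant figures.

k_A = Gd⁴/(8D³N_a) = (69.3×10³)(4.3⁴)/(8·41.0³·7) = 6.1386 N/mm
k_B = Gd⁴/(8D³N_a) = (80.9×10³)(7.3⁴)/(8·35.0³·22) = 30.446 N/mm
Parallel: k_eq = 6.1386 + 30.446 = 36.584 N/mm

36.6 N/mm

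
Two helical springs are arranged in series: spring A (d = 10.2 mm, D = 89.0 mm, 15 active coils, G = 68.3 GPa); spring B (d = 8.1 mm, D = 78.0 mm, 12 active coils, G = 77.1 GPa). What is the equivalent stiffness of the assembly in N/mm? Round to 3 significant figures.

3.97 N/mm

k_A = Gd⁴/(8D³N_a) = (68.3×10³)(10.2⁴)/(8·89.0³·15) = 8.7392 N/mm
k_B = Gd⁴/(8D³N_a) = (77.1×10³)(8.1⁴)/(8·78.0³·12) = 7.2852 N/mm
Series: 1/k_eq = 1/8.7392 + 1/7.2852 = 0.25169; k_eq = 3.9731 N/mm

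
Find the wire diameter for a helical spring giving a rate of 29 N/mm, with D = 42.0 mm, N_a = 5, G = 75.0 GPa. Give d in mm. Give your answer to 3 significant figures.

d = (8D³N_a·k / G)^(1/4) = (8·42.0³·5·29 / (75.0×10³))^0.25
  = (1145.9)^0.25 = 5.8182 mm

5.82 mm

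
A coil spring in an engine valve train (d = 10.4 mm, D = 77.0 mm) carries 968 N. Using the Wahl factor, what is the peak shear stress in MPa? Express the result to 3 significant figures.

203 MPa

Spring index C = D/d = 77.0/10.4 = 7.4038
K_W = (4C−1)/(4C−4) + 0.615/C = 28.615/25.615 + 0.0831 = 1.2002
τ₀ = 8FD/(πd³) = 8·968·77.0/(π·10.4³) = 596288/3533.9 = 168.74 MPa
τ_max = K·τ₀ = 1.2002 × 168.74 = 202.51 MPa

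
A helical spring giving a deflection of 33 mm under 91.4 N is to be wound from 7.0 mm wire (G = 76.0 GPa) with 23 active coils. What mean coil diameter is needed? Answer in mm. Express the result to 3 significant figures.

Required rate k = F/δ = 91.4/33 = 2.7697 N/mm
D = (Gd⁴/(8N_a·k))^(1/3) = (76.0×10³·7.0⁴/(8·23·2.7697))^(1/3)
  = (358060)^(1/3) = 71.0098 mm

71.0 mm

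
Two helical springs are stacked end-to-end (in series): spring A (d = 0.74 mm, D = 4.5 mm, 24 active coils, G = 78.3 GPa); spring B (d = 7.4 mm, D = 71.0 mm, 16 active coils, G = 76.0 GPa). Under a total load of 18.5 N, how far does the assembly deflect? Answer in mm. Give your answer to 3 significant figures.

17.5 mm

k_A = Gd⁴/(8D³N_a) = (78.3×10³)(0.74⁴)/(8·4.5³·24) = 1.342 N/mm
k_B = Gd⁴/(8D³N_a) = (76.0×10³)(7.4⁴)/(8·71.0³·16) = 4.9746 N/mm
Series: 1/k_eq = 1/1.342 + 1/4.9746 = 0.94618; k_eq = 1.0569 N/mm
δ = F/k_eq = 18.5/1.0569 = 17.504 mm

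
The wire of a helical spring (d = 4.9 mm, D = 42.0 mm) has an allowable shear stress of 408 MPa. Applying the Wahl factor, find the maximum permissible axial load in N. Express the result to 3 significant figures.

C = D/d = 42.0/4.9 = 8.5714
K_W = (4C−1)/(4C−4) + 0.615/C = 33.286/30.286 + 0.0717 = 1.1708
τ_max = K·8FD/(πd³) → F_max = τ_allow·πd³/(8DK)
F_max = 408·π·4.9³/(8·42.0·1.1708) = 1.508e+05/393.39 = 383.33 N

383 N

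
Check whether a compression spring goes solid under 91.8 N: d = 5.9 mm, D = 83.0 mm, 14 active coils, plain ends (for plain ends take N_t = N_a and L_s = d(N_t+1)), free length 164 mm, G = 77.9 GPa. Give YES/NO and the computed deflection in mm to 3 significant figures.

k = Gd⁴/(8D³N_a) = (77.9×10³)(5.9⁴)/(8·83.0³·14) = 1.474 N/mm
N_t = 14; L_s = 5.9·15 = 88.5 mm; δ_solid = L₀ − L_s = 164 − 88.5 = 75.5 mm
δ = F/k = 91.8/1.474 = 62.28 mm
δ < δ_solid → spring does not go solid

NO, δ = 62.3 mm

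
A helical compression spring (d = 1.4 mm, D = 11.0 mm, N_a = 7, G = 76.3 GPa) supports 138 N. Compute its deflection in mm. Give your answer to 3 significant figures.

35.1 mm

k = Gd⁴/(8D³N_a) = (76.3×10³)(1.4⁴)/(8·11.0³·7) = 3.9325 N/mm
δ = F/k = 138 / 3.9325 = 35.092 mm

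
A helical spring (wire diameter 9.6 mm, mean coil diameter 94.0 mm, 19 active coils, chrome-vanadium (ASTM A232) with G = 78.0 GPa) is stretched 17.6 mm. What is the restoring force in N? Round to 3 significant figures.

92.4 N

k = Gd⁴/(8D³N_a) = (78.0×10³)(9.6⁴)/(8·94.0³·19) = 5.2475 N/mm
F = k·δ = 5.2475 × 17.6 = 92.356 N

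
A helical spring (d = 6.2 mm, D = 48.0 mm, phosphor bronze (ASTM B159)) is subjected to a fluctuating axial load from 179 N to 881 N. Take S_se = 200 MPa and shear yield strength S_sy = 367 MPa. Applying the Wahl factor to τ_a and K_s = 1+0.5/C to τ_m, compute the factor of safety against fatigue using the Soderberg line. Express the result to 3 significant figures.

C = D/d = 48.0/6.2 = 7.7419; K_W = (4C−1)/(4C−4)+0.615/C = 1.1907; K_s = 1+0.5/C = 1.0646
F_a = (F_max−F_min)/2 = 351 N; F_m = (F_max+F_min)/2 = 530 N
τ_a = K_W·8F_aD/(πd³) = 1.1907 × 180.02 = 214.34 MPa
τ_m = K_s·8F_mD/(πd³) = 1.0646 × 271.82 = 289.38 MPa
Soderberg: 1/n_f = τ_a/S_se + τ_m/S_sy = 214.34/200 + 289.38/367 = 1.07171 + 0.78849 = 1.8602
n_f = 1/1.8602 = 0.5376

0.538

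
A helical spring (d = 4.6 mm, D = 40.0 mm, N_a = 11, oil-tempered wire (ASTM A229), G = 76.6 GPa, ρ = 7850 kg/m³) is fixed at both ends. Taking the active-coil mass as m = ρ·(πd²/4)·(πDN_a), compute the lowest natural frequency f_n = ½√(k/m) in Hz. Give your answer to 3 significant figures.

k = Gd⁴/(8D³N_a) = (76.6×10³)(4.6⁴)/(8·40.0³·11) = 6.0897 N/mm = 6089.7 N/m
Wire length L = πDN_a = π·40.0·11 = 1382.3 mm
m = ρ·(πd²/4)·L = 7850 × 16.619×10⁻⁶ m² × 1.3823 m = 0.18033 kg
f_n = ½√(k/m) = 0.5·√(6089.7/0.18033) = 0.5·√(33769) = 91.882 Hz

91.9 Hz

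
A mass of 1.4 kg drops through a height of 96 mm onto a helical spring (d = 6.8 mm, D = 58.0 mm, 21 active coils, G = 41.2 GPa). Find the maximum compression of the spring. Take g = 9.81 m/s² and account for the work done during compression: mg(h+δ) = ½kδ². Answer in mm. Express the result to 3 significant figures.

k = Gd⁴/(8D³N_a) = (41.2×10³)(6.8⁴)/(8·58.0³·21) = 2.6874 N/mm
W = mg = 1.4 × 9.81 = 13.734 N
½kδ² − Wδ − Wh = 0 → δ = (W + √(W² + 2kWh))/k
δ = (13.734 + √(188.62 + 7086.6))/2.6874 = (13.734 + 85.295)/2.6874 = 36.849 mm

36.8 mm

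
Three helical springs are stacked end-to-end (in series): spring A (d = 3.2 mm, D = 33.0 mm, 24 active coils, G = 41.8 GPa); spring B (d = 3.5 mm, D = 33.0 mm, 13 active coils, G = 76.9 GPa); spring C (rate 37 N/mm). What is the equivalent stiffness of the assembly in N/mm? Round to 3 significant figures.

0.519 N/mm

k_A = Gd⁴/(8D³N_a) = (41.8×10³)(3.2⁴)/(8·33.0³·24) = 0.63523 N/mm
k_B = Gd⁴/(8D³N_a) = (76.9×10³)(3.5⁴)/(8·33.0³·13) = 3.0876 N/mm
Series: 1/k_eq = 1/0.63523 + 1/3.0876 + 1/37 = 1.9251; k_eq = 0.51945 N/mm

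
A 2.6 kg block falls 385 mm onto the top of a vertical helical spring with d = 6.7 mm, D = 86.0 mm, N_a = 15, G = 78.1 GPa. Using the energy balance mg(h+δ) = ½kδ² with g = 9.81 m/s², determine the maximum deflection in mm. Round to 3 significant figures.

k = Gd⁴/(8D³N_a) = (78.1×10³)(6.7⁴)/(8·86.0³·15) = 2.0619 N/mm
W = mg = 2.6 × 9.81 = 25.506 N
½kδ² − Wδ − Wh = 0 → δ = (W + √(W² + 2kWh))/k
δ = (25.506 + √(650.56 + 40495.5))/2.0619 = (25.506 + 202.84)/2.0619 = 110.75 mm

111 mm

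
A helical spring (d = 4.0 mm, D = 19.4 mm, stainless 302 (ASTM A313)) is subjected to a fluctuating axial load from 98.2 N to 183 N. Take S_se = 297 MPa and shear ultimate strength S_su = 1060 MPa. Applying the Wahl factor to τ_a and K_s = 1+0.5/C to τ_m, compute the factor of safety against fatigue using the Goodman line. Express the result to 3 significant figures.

3.87

C = D/d = 19.4/4.0 = 4.8500; K_W = (4C−1)/(4C−4)+0.615/C = 1.3216; K_s = 1+0.5/C = 1.1031
F_a = (F_max−F_min)/2 = 42.4 N; F_m = (F_max+F_min)/2 = 140.6 N
τ_a = K_W·8F_aD/(πd³) = 1.3216 × 32.729 = 43.254 MPa
τ_m = K_s·8F_mD/(πd³) = 1.1031 × 108.53 = 119.72 MPa
Goodman: 1/n_f = τ_a/S_se + τ_m/S_su = 43.254/297 + 119.72/1060 = 0.14564 + 0.11294 = 0.25858
n_f = 1/0.25858 = 3.867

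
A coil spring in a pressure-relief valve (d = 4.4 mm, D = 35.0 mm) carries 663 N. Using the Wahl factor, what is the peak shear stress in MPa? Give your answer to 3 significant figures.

Spring index C = D/d = 35.0/4.4 = 7.9545
K_W = (4C−1)/(4C−4) + 0.615/C = 30.818/27.818 + 0.0773 = 1.1852
τ₀ = 8FD/(πd³) = 8·663·35.0/(π·4.4³) = 185640/267.61 = 693.69 MPa
τ_max = K·τ₀ = 1.1852 × 693.69 = 822.13 MPa

822 MPa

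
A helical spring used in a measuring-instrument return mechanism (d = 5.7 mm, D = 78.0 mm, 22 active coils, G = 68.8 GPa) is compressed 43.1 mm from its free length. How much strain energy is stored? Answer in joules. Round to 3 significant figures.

k = Gd⁴/(8D³N_a) = (68.8×10³)(5.7⁴)/(8·78.0³·22) = 0.86954 N/mm
U = ½kδ² = 0.5 × 0.86954 × 43.1² = 807.64 N·mm = 0.80764 J

0.808 J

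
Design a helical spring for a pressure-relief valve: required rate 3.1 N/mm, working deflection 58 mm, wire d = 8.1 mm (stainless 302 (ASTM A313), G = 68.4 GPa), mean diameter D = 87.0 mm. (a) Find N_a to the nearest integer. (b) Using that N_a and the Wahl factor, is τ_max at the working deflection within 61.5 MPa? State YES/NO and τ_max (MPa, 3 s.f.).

(a) 18 coils; (b) NO, τ_max = 85.2 MPa

N_a = Gd⁴/(8D³k) = (68.4×10³)(8.1⁴)/(8·87.0³·3.1) = 18.03 → N_a = 18
Actual rate k = Gd⁴/(8D³·18) = 3.1051 N/mm
Working load F = kδ = 3.1051·58 = 180.1 N
C = 87.0/8.1 = 10.7407; K_W = (4C−1)/(4C−4)+0.615/C = 1.1343
τ_max = K_W·8FD/(πd³) = 1.1343·75.077 = 85.157 MPa
τ_max > 61.5 MPa → exceeds allowable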